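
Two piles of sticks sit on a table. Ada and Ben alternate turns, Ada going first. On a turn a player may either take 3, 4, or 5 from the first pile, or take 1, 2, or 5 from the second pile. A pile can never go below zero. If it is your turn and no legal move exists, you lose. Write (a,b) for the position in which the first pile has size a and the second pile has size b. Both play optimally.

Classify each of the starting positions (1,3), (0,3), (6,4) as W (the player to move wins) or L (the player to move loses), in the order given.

Build the W/L table. Terminal = L. A non-terminal position is W if it has a move to some L; otherwise it is L.
No move ever increases a pile, so every position that can arise here has a ≤ 6 and b ≤ 4; it is enough to label the cells with 0 ≤ a ≤ 6 and 0 ≤ b ≤ 4.
Every move lowers a or b (never raises either), so fill the grid row by row in increasing a, and left to right within a row: each cell's successors are then already labelled.
      b=0  b=1  b=2  b=3  b=4
a=0:    L    W    W    L    W
a=1:    L    W    W    L    W
a=2:    L    W    W    L    W
a=3:    W    L    W    W    L
a=4:    W    L    W    W    L
a=5:    W    L    W    W    L
a=6:    W    W    L    W    W
Cells with no legal move (terminal, hence L): (0,0), (1,0), (2,0).
The remaining L cells, each justified by listing all of its moves:
(0,3): L (options (0,2)(W), (0,1)(W) are all W)
(1,3): L (options (1,2)(W), (1,1)(W) are all W)
(2,3): L (options (2,2)(W), (2,1)(W) are all W)
(3,1): L (options (0,1)(W), (3,0)(W) are all W)
(3,4): L (options (0,4)(W), (3,3)(W), (3,2)(W) are all W)
(4,1): L (options (1,1)(W), (0,1)(W), (4,0)(W) are all W)
(4,4): L (options (1,4)(W), (0,4)(W), (4,3)(W), (4,2)(W) are all W)
(5,1): L (options (2,1)(W), (1,1)(W), (0,1)(W), (5,0)(W) are all W)
(5,4): L (options (2,4)(W), (1,4)(W), (0,4)(W), (5,3)(W), (5,2)(W) are all W)
(6,2): L (options (3,2)(W), (2,2)(W), (1,2)(W), (6,1)(W), (6,0)(W) are all W)
Every other cell has at least one move into one of the L cells above, so it is W.
(1,3): one of the L cells justified above, so L
(0,3): one of the L cells justified above, so L
(6,4): the move to (3,4) reaches an L cell, so W

(1,3): L, (0,3): L, (6,4): W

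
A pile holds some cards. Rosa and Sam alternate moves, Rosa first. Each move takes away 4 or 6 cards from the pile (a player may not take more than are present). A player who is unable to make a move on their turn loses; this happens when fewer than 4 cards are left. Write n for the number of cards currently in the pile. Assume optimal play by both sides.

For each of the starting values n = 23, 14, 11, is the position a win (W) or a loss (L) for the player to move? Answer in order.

Positions with no move are L. A position that does have a move is losing for the player to move precisely when every available move leads to a winning position for the opponent. Fill in the labels:
n=0: no move → L
n=1: no move → L
n=2: no move → L
n=3: no move → L
n=4: reaches L-position 0 → W
n=5: reaches L-position 1 → W
n=6: reaches L-position 2 → W
n=7: reaches L-position 3 → W
n=8: reaches L-position 2 → W
n=9: reaches L-position 3 → W
n=10: only reaches 6(W), 4(W), all W → L
n=11: only reaches 7(W), 5(W), all W → L
n=12: only reaches 8(W), 6(W), all W → L
n=13: only reaches 9(W), 7(W), all W → L
n=14: reaches L-position 10 → W
n=15: reaches L-position 11 → W
n=16: reaches L-position 12 → W
n=17: reaches L-position 13 → W
n=18: reaches L-position 12 → W
n=19: reaches L-position 13 → W
n=20: only reaches 16(W), 14(W), all W → L
n=21: only reaches 17(W), 15(W), all W → L
n=22: only reaches 18(W), 16(W), all W → L
n=23: only reaches 19(W), 17(W), all W → L

23: L, 14: W, 11: L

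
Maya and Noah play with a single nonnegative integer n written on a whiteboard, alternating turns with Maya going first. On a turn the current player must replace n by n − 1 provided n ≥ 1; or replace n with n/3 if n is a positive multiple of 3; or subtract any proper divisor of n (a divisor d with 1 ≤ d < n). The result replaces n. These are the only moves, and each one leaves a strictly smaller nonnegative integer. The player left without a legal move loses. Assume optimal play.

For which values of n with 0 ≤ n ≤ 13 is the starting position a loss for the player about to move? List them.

Positions with no move are L. A position that does have a move is losing for the player to move precisely when every available move leads to a winning position for the opponent. Fill in the labels:
n=0: no move → L
n=1: W (go to 0, an L position)
n=2: L (sole option 1(W) is W)
n=3: W (go to 2, an L position)
n=4: W (go to 2, an L position)
n=5: L (sole option 4(W) is W)
n=6: W (go to 2, an L position)
n=7: L (sole option 6(W) is W)
n=8: W (go to 7, an L position)
n=9: L (options 3(W), 6(W), 8(W) are all W)
n=10: W (go to 5, an L position)
n=11: L (sole option 10(W) is W)
n=12: W (go to 9, an L position)
n=13: L (sole option 12(W) is W)
The losing starting values of n are exactly the entries labelled L in this table (7 of them).

0, 2, 5, 7, 9, 11, 13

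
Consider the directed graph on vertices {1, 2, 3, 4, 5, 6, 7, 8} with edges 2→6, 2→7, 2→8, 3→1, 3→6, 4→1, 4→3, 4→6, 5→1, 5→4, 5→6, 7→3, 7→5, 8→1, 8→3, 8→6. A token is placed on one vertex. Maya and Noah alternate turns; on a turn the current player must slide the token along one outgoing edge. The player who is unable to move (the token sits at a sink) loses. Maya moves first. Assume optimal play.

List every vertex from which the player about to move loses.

Build the W/L table. Terminal = L. A non-terminal position is W if it has a move to some L; otherwise it is L.
Every edge goes from a vertex to one that appears earlier in the order 6, 1, 3, 4, 5, 7, 8, 2, so processing vertices in that order labels each vertex after all of its successors.
6: no outgoing edge → L
1: no outgoing edge → L
3: →1(L), so W
4: →1(L), so W
5: →1(L), so W
7: →5(W), 3(W) — all W, so L
8: →1(L), so W
2: →7(L), so W
Reading off the rows marked L gives the requested list; there are 3 such vertices.

1, 6, 7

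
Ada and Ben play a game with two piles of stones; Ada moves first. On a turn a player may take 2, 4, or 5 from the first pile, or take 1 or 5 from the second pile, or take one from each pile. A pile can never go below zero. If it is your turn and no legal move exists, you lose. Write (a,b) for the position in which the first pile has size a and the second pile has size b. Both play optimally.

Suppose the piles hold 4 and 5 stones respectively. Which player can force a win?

Ben wins.

Compute win/loss labels from the base case upward. A position with no move is L. Any other position is W if it can reach an L in one move, else L.
No move ever increases a pile, so every position that can arise here has a ≤ 4 and b ≤ 5; it is enough to label the cells with 0 ≤ a ≤ 4 and 0 ≤ b ≤ 5.
Every move lowers a or b (never raises either), so fill the grid row by row in increasing a, and left to right within a row: each cell's successors are then already labelled.
      b=0  b=1  b=2  b=3  b=4  b=5
a=0:    L    W    L    W    L    W
a=1:    L    W    L    W    L    W
a=2:    W    W    W    W    W    W
a=3:    W    L    W    L    W    L
a=4:    W    L    W    L    W    L
Cells with no legal move (terminal, hence L): (0,0), (1,0).
The remaining L cells, each justified by listing all of its moves:
(0,2): L (sole option (0,1)(W) is W)
(0,4): L (sole option (0,3)(W) is W)
(1,2): L (options (1,1)(W), (0,1)(W) are all W)
(1,4): L (options (1,3)(W), (0,3)(W) are all W)
(3,1): L (options (1,1)(W), (3,0)(W), (2,0)(W) are all W)
(3,3): L (options (1,3)(W), (3,2)(W), (2,2)(W) are all W)
(3,5): L (options (1,5)(W), (3,4)(W), (3,0)(W), (2,4)(W) are all W)
(4,1): L (options (2,1)(W), (0,1)(W), (4,0)(W), (3,0)(W) are all W)
(4,3): L (options (2,3)(W), (0,3)(W), (4,2)(W), (3,2)(W) are all W)
(4,5): L (options (2,5)(W), (0,5)(W), (4,4)(W), (4,0)(W), (3,4)(W) are all W)
Every other cell has at least one move into one of the L cells above, so it is W.
The starting position (4,5) is L: whatever Ada does, the opponent receives a W position.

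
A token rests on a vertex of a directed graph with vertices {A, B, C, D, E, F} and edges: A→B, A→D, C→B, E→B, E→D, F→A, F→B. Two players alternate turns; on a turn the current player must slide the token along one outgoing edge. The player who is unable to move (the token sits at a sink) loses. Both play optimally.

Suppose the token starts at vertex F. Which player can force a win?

The first player wins.

Build the W/L table. Terminal = L. A non-terminal position is W if it has a move to some L; otherwise it is L.
Every edge goes from a vertex to one that appears earlier in the order D, B, A, E, C, F, so processing vertices in that order labels each vertex after all of its successors.
D: no outgoing edge → L
B: no outgoing edge → L
A: →B(L), so W
E: →B(L), so W
C: →B(L), so W
F: →B(L), so W
The starting position F is W: the player to move should move to B, handing over an L position.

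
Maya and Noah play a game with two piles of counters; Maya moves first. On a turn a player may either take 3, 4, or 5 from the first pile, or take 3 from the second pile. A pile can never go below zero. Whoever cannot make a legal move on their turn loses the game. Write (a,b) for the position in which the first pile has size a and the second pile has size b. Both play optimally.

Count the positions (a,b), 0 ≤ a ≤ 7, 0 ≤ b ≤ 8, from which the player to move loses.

Label each position W (a win for the player to move) or L (a loss). A position with no legal move is L; any other position is W exactly when some move reaches an L, and L when every move reaches a W.
Every move lowers a or b (never raises either), so fill the grid row by row in increasing a, and left to right within a row: each cell's successors are then already labelled.
      b=0  b=1  b=2  b=3  b=4  b=5  b=6  b=7  b=8
a=0:    L    L    L    W    W    W    L    L    L
a=1:    L    L    L    W    W    W    L    L    L
a=2:    L    L    L    W    W    W    L    L    L
a=3:    W    W    W    L    L    L    W    W    W
a=4:    W    W    W    L    L    L    W    W    W
a=5:    W    W    W    L    L    L    W    W    W
a=6:    W    W    W    W    W    W    W    W    W
a=7:    W    W    W    W    W    W    W    W    W
Cells with no legal move (terminal, hence L): (0,0), (0,1), (0,2), (1,0), (1,1), (1,2), (2,0), (2,1), (2,2).
The remaining L cells, each justified by listing all of its moves:
(0,6): L (sole option (0,3)(W) is W)
(0,7): L (sole option (0,4)(W) is W)
(0,8): L (sole option (0,5)(W) is W)
(1,6): L (sole option (1,3)(W) is W)
(1,7): L (sole option (1,4)(W) is W)
(1,8): L (sole option (1,5)(W) is W)
(2,6): L (sole option (2,3)(W) is W)
(2,7): L (sole option (2,4)(W) is W)
(2,8): L (sole option (2,5)(W) is W)
(3,3): L (options (0,3)(W), (3,0)(W) are all W)
(3,4): L (options (0,4)(W), (3,1)(W) are all W)
(3,5): L (options (0,5)(W), (3,2)(W) are all W)
(4,3): L (options (1,3)(W), (0,3)(W), (4,0)(W) are all W)
(4,4): L (options (1,4)(W), (0,4)(W), (4,1)(W) are all W)
(4,5): L (options (1,5)(W), (0,5)(W), (4,2)(W) are all W)
(5,3): L (options (2,3)(W), (1,3)(W), (0,3)(W), (5,0)(W) are all W)
(5,4): L (options (2,4)(W), (1,4)(W), (0,4)(W), (5,1)(W) are all W)
(5,5): L (options (2,5)(W), (1,5)(W), (0,5)(W), (5,2)(W) are all W)
Every other cell has at least one move into one of the L cells above, so it is W.
L cells per row: a=0: 6, a=1: 6, a=2: 6, a=3: 3, a=4: 3, a=5: 3, a=6: 0, a=7: 0; total 27.

27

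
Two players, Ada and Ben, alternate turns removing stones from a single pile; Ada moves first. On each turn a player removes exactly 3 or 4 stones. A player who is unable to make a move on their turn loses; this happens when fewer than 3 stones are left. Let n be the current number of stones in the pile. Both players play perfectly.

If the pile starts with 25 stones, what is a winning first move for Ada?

Remove 3, leaving 22.

Compute win/loss labels from the base case upward. A position with no move is L. Any other position is W if it can reach an L in one move, else L.
n=0: no move → L
n=1: no move → L
n=2: no move → L
n=3: reaches L-position 0 → W
n=4: reaches L-position 1 → W
n=5: reaches L-position 2 → W
n=6: reaches L-position 2 → W
n=7: only reaches 4(W), 3(W), all W → L
n=8: only reaches 5(W), 4(W), all W → L
n=9: only reaches 6(W), 5(W), all W → L
n=10: reaches L-position 7 → W
n=11: reaches L-position 8 → W
n=12: reaches L-position 9 → W
n=13: reaches L-position 9 → W
n=14: only reaches 11(W), 10(W), all W → L
n=15: only reaches 12(W), 11(W), all W → L
n=16: only reaches 13(W), 12(W), all W → L
n=17: reaches L-position 14 → W
n=18: reaches L-position 15 → W
n=19: reaches L-position 16 → W
n=20: reaches L-position 16 → W
n=21: only reaches 18(W), 17(W), all W → L
n=22: only reaches 19(W), 18(W), all W → L
n=23: only reaches 20(W), 19(W), all W → L
n=24: reaches L-position 21 → W
n=25: reaches L-position 22 → W
From 25, the L positions reachable in one move are: 22, 21. Any move reaching one of these is winning.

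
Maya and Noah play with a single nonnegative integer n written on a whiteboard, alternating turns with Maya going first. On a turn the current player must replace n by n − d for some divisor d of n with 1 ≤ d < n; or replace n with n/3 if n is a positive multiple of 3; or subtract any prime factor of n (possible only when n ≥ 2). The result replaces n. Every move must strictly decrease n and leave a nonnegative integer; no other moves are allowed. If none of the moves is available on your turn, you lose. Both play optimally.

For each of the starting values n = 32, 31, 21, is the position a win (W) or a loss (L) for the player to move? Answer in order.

32: L, 31: W, 21: W

Use the standard recursion: the mover loses at a terminal position; elsewhere, the mover wins exactly when some move hands the opponent an L position.
n=0: no move → L
n=1: no move → L
n=2: W (go to 0, an L position)
n=3: W (go to 0, an L position)
n=4: L (options 2(W), 3(W) are all W)
n=5: W (go to 0, an L position)
n=6: W (go to 4, an L position)
n=7: W (go to 0, an L position)
n=8: W (go to 4, an L position)
n=9: L (options 3(W), 6(W), 8(W) are all W)
n=10: W (go to 9, an L position)
n=11: W (go to 0, an L position)
n=12: W (go to 4, an L position)
n=13: W (go to 0, an L position)
n=14: L (options 7(W), 12(W), 13(W) are all W)
n=15: W (go to 14, an L position)
n=16: W (go to 14, an L position)
n=17: W (go to 0, an L position)
n=18: W (go to 9, an L position)
n=19: W (go to 0, an L position)
n=20: L (options 10(W), 15(W), 16(W), 18(W), 19(W) are all W)
n=21: W (go to 14, an L position)
n=22: W (go to 20, an L position)
n=23: W (go to 0, an L position)
n=24: W (go to 20, an L position)
n=25: W (go to 20, an L position)
n=26: L (options 13(W), 24(W), 25(W) are all W)
n=27: W (go to 9, an L position)
n=28: W (go to 14, an L position)
n=29: W (go to 0, an L position)
n=30: W (go to 20, an L position)
n=31: W (go to 0, an L position)
n=32: L (options 16(W), 24(W), 28(W), 30(W), 31(W) are all W)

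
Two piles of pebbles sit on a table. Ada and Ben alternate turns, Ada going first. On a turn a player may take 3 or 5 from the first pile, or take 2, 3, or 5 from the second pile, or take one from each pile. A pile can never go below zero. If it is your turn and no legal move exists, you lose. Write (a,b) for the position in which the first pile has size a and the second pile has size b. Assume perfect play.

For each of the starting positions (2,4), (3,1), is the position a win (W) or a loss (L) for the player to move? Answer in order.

(2,4): L, (3,1): W

Classify positions by backward induction: terminal positions (no move available) are L. From any other position, the mover wins iff some move reaches an L.
No move ever increases a pile, so every position that can arise here has a ≤ 3 and b ≤ 4; it is enough to label the cells with 0 ≤ a ≤ 3 and 0 ≤ b ≤ 4.
Every move lowers a or b (never raises either), so fill the grid row by row in increasing a, and left to right within a row: each cell's successors are then already labelled.
      b=0  b=1  b=2  b=3  b=4
a=0:    L    L    W    W    W
a=1:    L    W    W    W    L
a=2:    L    W    W    W    L
a=3:    W    W    L    L    W
Cells with no legal move (terminal, hence L): (0,0), (0,1), (1,0), (2,0).
The remaining L cells, each justified by listing all of its moves:
(1,4): →(1,2)(W), (1,1)(W), (0,3)(W) — all W, so L
(2,4): →(2,2)(W), (2,1)(W), (1,3)(W) — all W, so L
(3,2): →(0,2)(W), (3,0)(W), (2,1)(W) — all W, so L
(3,3): →(0,3)(W), (3,1)(W), (3,0)(W), (2,2)(W) — all W, so L
Every other cell has at least one move into one of the L cells above, so it is W.
(2,4): one of the L cells justified above, so L
(3,1): the move to (0,1) reaches an L cell, so W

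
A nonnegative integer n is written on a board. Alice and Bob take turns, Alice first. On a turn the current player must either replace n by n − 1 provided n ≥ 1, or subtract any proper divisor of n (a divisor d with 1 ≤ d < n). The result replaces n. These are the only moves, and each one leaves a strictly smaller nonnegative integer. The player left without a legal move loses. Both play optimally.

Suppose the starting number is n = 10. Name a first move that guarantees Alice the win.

Work bottom-up. With no move the player to move loses. Otherwise the position is W if at least one move leads to an L position for the opponent, and L if every move leads to a W.
n=0: no move → L
n=1: →0(L), so W
n=2: →1(W) only, which is W, so L
n=3: →2(L), so W
n=4: →2(L), so W
n=5: →4(W) only, which is W, so L
n=6: →5(L), so W
n=7: →6(W) only, which is W, so L
n=8: →7(L), so W
n=9: →6(W), 8(W) — all W, so L
n=10: →5(L), so W
From 10, the L positions reachable in one move are: 5, 9. Any move reaching one of these is winning.

Move to 5.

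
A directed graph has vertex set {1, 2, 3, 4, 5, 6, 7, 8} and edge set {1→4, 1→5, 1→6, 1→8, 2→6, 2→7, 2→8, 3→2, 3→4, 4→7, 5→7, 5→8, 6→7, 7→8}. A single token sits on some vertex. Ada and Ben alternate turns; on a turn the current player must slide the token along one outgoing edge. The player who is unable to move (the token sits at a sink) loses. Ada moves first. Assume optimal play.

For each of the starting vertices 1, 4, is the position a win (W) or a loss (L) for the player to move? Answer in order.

1: W, 4: L

Build the W/L table. Terminal = L. A non-terminal position is W if it has a move to some L; otherwise it is L.
Every edge goes from a vertex to one that appears earlier in the order 8, 7, 4, 6, 2, 5, 1, 3, so processing vertices in that order labels each vertex after all of its successors.
8: no outgoing edge → L
7: →8(L), so W
4: →7(W) only, which is W, so L
6: →7(W) only, which is W, so L
2: →6(L), so W
5: →8(L), so W
1: →6(L), so W
3: →4(L), so W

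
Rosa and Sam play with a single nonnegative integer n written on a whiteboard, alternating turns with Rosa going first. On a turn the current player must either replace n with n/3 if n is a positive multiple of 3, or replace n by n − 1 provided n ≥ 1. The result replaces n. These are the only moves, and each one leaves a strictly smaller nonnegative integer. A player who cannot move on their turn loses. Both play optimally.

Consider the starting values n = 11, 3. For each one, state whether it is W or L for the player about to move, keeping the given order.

Positions with no move are L. A position that does have a move is losing for the player to move precisely when every available move leads to a winning position for the opponent. Fill in the labels:
n=0: no move → L
n=1: reaches L-position 0 → W
n=2: only reaches 1(W), which is W → L
n=3: reaches L-position 2 → W
n=4: only reaches 3(W), which is W → L
n=5: reaches L-position 4 → W
n=6: reaches L-position 2 → W
n=7: only reaches 6(W), which is W → L
n=8: reaches L-position 7 → W
n=9: only reaches 3(W), 8(W), all W → L
n=10: reaches L-position 9 → W
n=11: only reaches 10(W), which is W → L

11: L, 3: W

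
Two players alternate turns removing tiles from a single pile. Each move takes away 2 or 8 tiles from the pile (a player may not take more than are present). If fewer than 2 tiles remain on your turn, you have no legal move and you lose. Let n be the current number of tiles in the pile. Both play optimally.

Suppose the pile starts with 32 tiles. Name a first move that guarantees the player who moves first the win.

Use the standard recursion: the mover loses at a terminal position; elsewhere, the mover wins exactly when some move hands the opponent an L position.
n=0: no move → L
n=1: no move → L
n=2: W (go to 0, an L position)
n=3: W (go to 1, an L position)
n=4: L (sole option 2(W) is W)
n=5: L (sole option 3(W) is W)
n=6: W (go to 4, an L position)
n=7: W (go to 5, an L position)
n=8: W (go to 0, an L position)
n=9: W (go to 1, an L position)
n=10: L (options 8(W), 2(W) are all W)
n=11: L (options 9(W), 3(W) are all W)
n=12: W (go to 10, an L position)
n=13: W (go to 11, an L position)
n=14: L (options 12(W), 6(W) are all W)
n=15: L (options 13(W), 7(W) are all W)
n=16: W (go to 14, an L position)
n=17: W (go to 15, an L position)
n=18: W (go to 10, an L position)
n=19: W (go to 11, an L position)
n=20: L (options 18(W), 12(W) are all W)
n=21: L (options 19(W), 13(W) are all W)
n=22: W (go to 20, an L position)
n=23: W (go to 21, an L position)
n=24: L (options 22(W), 16(W) are all W)
n=25: L (options 23(W), 17(W) are all W)
n=26: W (go to 24, an L position)
n=27: W (go to 25, an L position)
n=28: W (go to 20, an L position)
n=29: W (go to 21, an L position)
n=30: L (options 28(W), 22(W) are all W)
n=31: L (options 29(W), 23(W) are all W)
n=32: W (go to 30, an L position)
From 32, the L positions reachable in one move are: 30, 24. Any move reaching one of these is winning.

Remove 2, leaving 30.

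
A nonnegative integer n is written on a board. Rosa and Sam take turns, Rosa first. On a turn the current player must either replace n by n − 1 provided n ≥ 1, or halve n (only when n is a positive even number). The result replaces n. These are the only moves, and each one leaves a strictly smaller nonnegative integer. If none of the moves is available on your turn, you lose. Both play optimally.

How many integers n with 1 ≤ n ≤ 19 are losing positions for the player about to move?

9

Classify positions by backward induction: terminal positions (no move available) are L. From any other position, the mover wins iff some move reaches an L.
n=0: no move → L
n=1: can move to 0, which is L ⇒ W
n=2: the only move is to 1(W), a W ⇒ L
n=3: can move to 2, which is L ⇒ W
n=4: can move to 2, which is L ⇒ W
n=5: the only move is to 4(W), a W ⇒ L
n=6: can move to 5, which is L ⇒ W
n=7: the only move is to 6(W), a W ⇒ L
n=8: can move to 7, which is L ⇒ W
n=9: the only move is to 8(W), a W ⇒ L
n=10: can move to 5, which is L ⇒ W
n=11: the only move is to 10(W), a W ⇒ L
n=12: can move to 11, which is L ⇒ W
n=13: the only move is to 12(W), a W ⇒ L
n=14: can move to 7, which is L ⇒ W
n=15: the only move is to 14(W), a W ⇒ L
n=16: can move to 15, which is L ⇒ W
n=17: the only move is to 16(W), a W ⇒ L
n=18: can move to 9, which is L ⇒ W
n=19: the only move is to 18(W), a W ⇒ L
L entries with 1 ≤ n ≤ 19 (n=0 is outside the asked range and is not counted): n = 2, 5, 7, 9, 11, 13, 15, 17, 19; that makes 9.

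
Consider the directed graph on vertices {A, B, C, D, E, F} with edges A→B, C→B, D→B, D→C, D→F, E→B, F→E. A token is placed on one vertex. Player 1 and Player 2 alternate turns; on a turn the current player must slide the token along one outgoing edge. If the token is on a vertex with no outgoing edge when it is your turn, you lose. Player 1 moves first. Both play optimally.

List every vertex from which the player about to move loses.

Compute win/loss labels from the base case upward. A position with no move is L. Any other position is W if it can reach an L in one move, else L.
Every edge goes from a vertex to one that appears earlier in the order B, E, C, A, F, D, so processing vertices in that order labels each vertex after all of its successors.
B: no outgoing edge → L
E: can move to B, which is L ⇒ W
C: can move to B, which is L ⇒ W
A: can move to B, which is L ⇒ W
F: the only move is to E(W), a W ⇒ L
D: can move to F, which is L ⇒ W
The losing starting vertices are exactly the entries labelled L in this table (2 of them).

B, F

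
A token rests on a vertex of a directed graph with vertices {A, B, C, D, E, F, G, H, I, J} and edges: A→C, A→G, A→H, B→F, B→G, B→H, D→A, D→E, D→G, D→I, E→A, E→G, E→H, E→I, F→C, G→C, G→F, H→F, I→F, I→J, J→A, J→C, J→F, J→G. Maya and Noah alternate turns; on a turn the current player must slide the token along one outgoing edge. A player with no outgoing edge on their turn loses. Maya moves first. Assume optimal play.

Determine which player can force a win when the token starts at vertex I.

Noah wins.

Label each position W (a win for the player to move) or L (a loss). A position with no legal move is L; any other position is W exactly when some move reaches an L, and L when every move reaches a W.
Every edge goes from a vertex to one that appears earlier in the order C, F, G, H, A, J, B, I, E, D, so processing vertices in that order labels each vertex after all of its successors.
C: no outgoing edge → L
F: can move to C, which is L ⇒ W
G: can move to C, which is L ⇒ W
H: the only move is to F(W), a W ⇒ L
A: can move to H, which is L ⇒ W
J: can move to C, which is L ⇒ W
B: can move to H, which is L ⇒ W
I: moves to J(W), F(W); every one is W ⇒ L
E: can move to I, which is L ⇒ W
D: can move to I, which is L ⇒ W
Every move from I reaches a W position, so the mover loses.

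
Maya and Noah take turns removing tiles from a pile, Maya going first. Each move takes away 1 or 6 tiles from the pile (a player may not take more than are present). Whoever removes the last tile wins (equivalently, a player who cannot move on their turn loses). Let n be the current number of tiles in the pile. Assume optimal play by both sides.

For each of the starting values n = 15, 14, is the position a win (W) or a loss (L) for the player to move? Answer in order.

15: W, 14: L

Compute win/loss labels from the base case upward. A position with no move is L. Any other position is W if it can reach an L in one move, else L.
n=0: no move → L
n=1: W (go to 0, an L position)
n=2: L (sole option 1(W) is W)
n=3: W (go to 2, an L position)
n=4: L (sole option 3(W) is W)
n=5: W (go to 4, an L position)
n=6: W (go to 0, an L position)
n=7: L (options 6(W), 1(W) are all W)
n=8: W (go to 7, an L position)
n=9: L (options 8(W), 3(W) are all W)
n=10: W (go to 9, an L position)
n=11: L (options 10(W), 5(W) are all W)
n=12: W (go to 11, an L position)
n=13: W (go to 7, an L position)
n=14: L (options 13(W), 8(W) are all W)
n=15: W (go to 14, an L position)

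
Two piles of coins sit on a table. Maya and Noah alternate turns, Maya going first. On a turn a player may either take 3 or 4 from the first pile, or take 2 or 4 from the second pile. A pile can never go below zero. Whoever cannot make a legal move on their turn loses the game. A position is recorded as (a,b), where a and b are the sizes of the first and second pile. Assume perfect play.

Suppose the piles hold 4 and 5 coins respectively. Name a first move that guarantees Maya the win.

Move to (4,3).

Use the standard recursion: the mover loses at a terminal position; elsewhere, the mover wins exactly when some move hands the opponent an L position.
No move ever increases a pile, so every position that can arise here has a ≤ 4 and b ≤ 5; it is enough to label the cells with 0 ≤ a ≤ 4 and 0 ≤ b ≤ 5.
Every move lowers a or b (never raises either), so fill the grid row by row in increasing a, and left to right within a row: each cell's successors are then already labelled.
      b=0  b=1  b=2  b=3  b=4  b=5
a=0:    L    L    W    W    W    W
a=1:    L    L    W    W    W    W
a=2:    L    L    W    W    W    W
a=3:    W    W    L    L    W    W
a=4:    W    W    L    L    W    W
Cells with no legal move (terminal, hence L): (0,0), (0,1), (1,0), (1,1), (2,0), (2,1).
The remaining L cells, each justified by listing all of its moves:
(3,2): moves to (0,2)(W), (3,0)(W); every one is W ⇒ L
(3,3): moves to (0,3)(W), (3,1)(W); every one is W ⇒ L
(4,2): moves to (1,2)(W), (0,2)(W), (4,0)(W); every one is W ⇒ L
(4,3): moves to (1,3)(W), (0,3)(W), (4,1)(W); every one is W ⇒ L
Every other cell has at least one move into one of the L cells above, so it is W.
From (4,5), the L positions reachable in one move are: (4,3).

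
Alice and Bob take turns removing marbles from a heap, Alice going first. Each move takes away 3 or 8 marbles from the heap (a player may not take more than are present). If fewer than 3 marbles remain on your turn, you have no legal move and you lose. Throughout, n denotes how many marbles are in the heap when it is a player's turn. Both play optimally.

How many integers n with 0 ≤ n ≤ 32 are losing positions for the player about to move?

15

Classify positions by backward induction: terminal positions (no move available) are L. From any other position, the mover wins iff some move reaches an L.
n=0: no move → L
n=1: no move → L
n=2: no move → L
n=3: can move to 0, which is L ⇒ W
n=4: can move to 1, which is L ⇒ W
n=5: can move to 2, which is L ⇒ W
n=6: the only move is to 3(W), a W ⇒ L
n=7: the only move is to 4(W), a W ⇒ L
n=8: can move to 0, which is L ⇒ W
n=9: can move to 6, which is L ⇒ W
n=10: can move to 7, which is L ⇒ W
n=11: moves to 8(W), 3(W); every one is W ⇒ L
n=12: moves to 9(W), 4(W); every one is W ⇒ L
n=13: moves to 10(W), 5(W); every one is W ⇒ L
n=14: can move to 11, which is L ⇒ W
n=15: can move to 12, which is L ⇒ W
n=16: can move to 13, which is L ⇒ W
n=17: moves to 14(W), 9(W); every one is W ⇒ L
n=18: moves to 15(W), 10(W); every one is W ⇒ L
n=19: can move to 11, which is L ⇒ W
n=20: can move to 17, which is L ⇒ W
n=21: can move to 18, which is L ⇒ W
n=22: moves to 19(W), 14(W); every one is W ⇒ L
n=23: moves to 20(W), 15(W); every one is W ⇒ L
n=24: moves to 21(W), 16(W); every one is W ⇒ L
n=25: can move to 22, which is L ⇒ W
n=26: can move to 23, which is L ⇒ W
n=27: can move to 24, which is L ⇒ W
n=28: moves to 25(W), 20(W); every one is W ⇒ L
n=29: moves to 26(W), 21(W); every one is W ⇒ L
n=30: can move to 22, which is L ⇒ W
n=31: can move to 28, which is L ⇒ W
n=32: can move to 29, which is L ⇒ W
L entries with 0 ≤ n ≤ 32: n = 0, 1, 2, 6, 7, 11, 12, 13, 17, 18, 22, 23, 24, 28, 29; that makes 15.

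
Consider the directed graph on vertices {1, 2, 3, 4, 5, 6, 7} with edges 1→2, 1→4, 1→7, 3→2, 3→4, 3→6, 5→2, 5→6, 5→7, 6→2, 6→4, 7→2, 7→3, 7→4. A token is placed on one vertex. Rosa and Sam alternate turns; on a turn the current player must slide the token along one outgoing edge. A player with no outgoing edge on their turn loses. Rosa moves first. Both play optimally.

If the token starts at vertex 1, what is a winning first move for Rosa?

Move to 4.

Compute win/loss labels from the base case upward. A position with no move is L. Any other position is W if it can reach an L in one move, else L.
Every edge goes from a vertex to one that appears earlier in the order 2, 4, 6, 3, 7, 1, 5, so processing vertices in that order labels each vertex after all of its successors.
2: no outgoing edge → L
4: no outgoing edge → L
6: reaches L-position 4 → W
3: reaches L-position 4 → W
7: reaches L-position 4 → W
1: reaches L-position 4 → W
5: reaches L-position 2 → W
From 1, the L positions reachable in one move are: 4, 2. Any move reaching one of these is winning.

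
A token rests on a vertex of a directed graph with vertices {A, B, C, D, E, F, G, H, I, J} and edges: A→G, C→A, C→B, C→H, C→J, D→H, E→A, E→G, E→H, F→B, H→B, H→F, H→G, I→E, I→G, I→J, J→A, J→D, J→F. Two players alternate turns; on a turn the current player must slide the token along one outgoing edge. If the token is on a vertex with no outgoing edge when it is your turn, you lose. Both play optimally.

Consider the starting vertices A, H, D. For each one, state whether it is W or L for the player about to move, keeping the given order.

A: W, H: W, D: L

Label each position W (a win for the player to move) or L (a loss). A position with no legal move is L; any other position is W exactly when some move reaches an L, and L when every move reaches a W.
Every edge goes from a vertex to one that appears earlier in the order B, G, F, H, D, A, J, C, E, I, so processing vertices in that order labels each vertex after all of its successors.
B: no outgoing edge → L
G: no outgoing edge → L
F: W (go to B, an L position)
H: W (go to G, an L position)
D: L (sole option H(W) is W)
A: W (go to G, an L position)
J: W (go to D, an L position)
C: W (go to B, an L position)
E: W (go to G, an L position)
I: W (go to G, an L position)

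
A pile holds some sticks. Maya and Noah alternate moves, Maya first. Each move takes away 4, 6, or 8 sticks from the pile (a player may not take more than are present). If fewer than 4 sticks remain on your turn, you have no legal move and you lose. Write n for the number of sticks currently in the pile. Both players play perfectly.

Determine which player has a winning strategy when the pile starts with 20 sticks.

Maya wins.

Label each position W (a win for the player to move) or L (a loss). A position with no legal move is L; any other position is W exactly when some move reaches an L, and L when every move reaches a W.
n=0: no move → L
n=1: no move → L
n=2: no move → L
n=3: no move → L
n=4: reaches L-position 0 → W
n=5: reaches L-position 1 → W
n=6: reaches L-position 2 → W
n=7: reaches L-position 3 → W
n=8: reaches L-position 2 → W
n=9: reaches L-position 3 → W
n=10: reaches L-position 2 → W
n=11: reaches L-position 3 → W
n=12: only reaches 8(W), 6(W), 4(W), all W → L
n=13: only reaches 9(W), 7(W), 5(W), all W → L
n=14: only reaches 10(W), 8(W), 6(W), all W → L
n=15: only reaches 11(W), 9(W), 7(W), all W → L
n=16: reaches L-position 12 → W
n=17: reaches L-position 13 → W
n=18: reaches L-position 14 → W
n=19: reaches L-position 15 → W
n=20: reaches L-position 14 → W
The starting position 20 is W: Maya should remove 6, leaving 14, handing over an L position.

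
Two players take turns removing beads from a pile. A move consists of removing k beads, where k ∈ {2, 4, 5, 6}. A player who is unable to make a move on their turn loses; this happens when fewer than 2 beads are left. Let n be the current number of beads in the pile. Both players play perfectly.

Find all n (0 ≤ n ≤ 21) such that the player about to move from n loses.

0, 1, 8, 9, 16, 17

Compute win/loss labels from the base case upward. A position with no move is L. Any other position is W if it can reach an L in one move, else L.
n=0: no move → L
n=1: no move → L
n=2: →0(L), so W
n=3: →1(L), so W
n=4: →0(L), so W
n=5: →1(L), so W
n=6: →1(L), so W
n=7: →1(L), so W
n=8: →6(W), 4(W), 3(W), 2(W) — all W, so L
n=9: →7(W), 5(W), 4(W), 3(W) — all W, so L
n=10: →8(L), so W
n=11: →9(L), so W
n=12: →8(L), so W
n=13: →9(L), so W
n=14: →9(L), so W
n=15: →9(L), so W
n=16: →14(W), 12(W), 11(W), 10(W) — all W, so L
n=17: →15(W), 13(W), 12(W), 11(W) — all W, so L
n=18: →16(L), so W
n=19: →17(L), so W
n=20: →16(L), so W
n=21: →17(L), so W
The losing starting values of n are exactly the entries labelled L in this table (6 of them).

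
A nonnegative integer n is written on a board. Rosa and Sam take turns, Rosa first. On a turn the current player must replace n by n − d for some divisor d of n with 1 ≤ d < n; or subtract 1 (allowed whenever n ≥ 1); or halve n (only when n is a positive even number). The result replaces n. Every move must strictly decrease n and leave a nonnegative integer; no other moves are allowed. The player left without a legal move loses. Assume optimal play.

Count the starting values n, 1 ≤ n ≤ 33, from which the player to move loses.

Classify positions by backward induction: terminal positions (no move available) are L. From any other position, the mover wins iff some move reaches an L.
n=0: no move → L
n=1: reaches L-position 0 → W
n=2: only reaches 1(W), which is W → L
n=3: reaches L-position 2 → W
n=4: reaches L-position 2 → W
n=5: only reaches 4(W), which is W → L
n=6: reaches L-position 5 → W
n=7: only reaches 6(W), which is W → L
n=8: reaches L-position 7 → W
n=9: only reaches 6(W), 8(W), all W → L
n=10: reaches L-position 5 → W
n=11: only reaches 10(W), which is W → L
n=12: reaches L-position 9 → W
n=13: only reaches 12(W), which is W → L
n=14: reaches L-position 7 → W
n=15: only reaches 10(W), 12(W), 14(W), all W → L
n=16: reaches L-position 15 → W
n=17: only reaches 16(W), which is W → L
n=18: reaches L-position 9 → W
n=19: only reaches 18(W), which is W → L
n=20: reaches L-position 15 → W
n=21: only reaches 14(W), 18(W), 20(W), all W → L
n=22: reaches L-position 11 → W
n=23: only reaches 22(W), which is W → L
n=24: reaches L-position 21 → W
n=25: only reaches 20(W), 24(W), all W → L
n=26: reaches L-position 13 → W
n=27: only reaches 18(W), 24(W), 26(W), all W → L
n=28: reaches L-position 21 → W
n=29: only reaches 28(W), which is W → L
n=30: reaches L-position 15 → W
n=31: only reaches 30(W), which is W → L
n=32: reaches L-position 31 → W
n=33: only reaches 22(W), 30(W), 32(W), all W → L
L entries with 1 ≤ n ≤ 33 (n=0 is outside the asked range and is not counted): n = 2, 5, 7, 9, 11, 13, 15, 17, 19, 21, 23, 25, 27, 29, 31, 33; that makes 16.

16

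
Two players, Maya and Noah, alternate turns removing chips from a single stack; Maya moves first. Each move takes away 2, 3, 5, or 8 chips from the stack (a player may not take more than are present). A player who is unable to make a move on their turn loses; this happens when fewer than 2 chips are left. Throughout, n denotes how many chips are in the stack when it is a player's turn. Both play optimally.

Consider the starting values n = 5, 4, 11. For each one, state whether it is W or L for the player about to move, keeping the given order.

Classify positions by backward induction: terminal positions (no move available) are L. From any other position, the mover wins iff some move reaches an L.
n=0: no move → L
n=1: no move → L
n=2: →0(L), so W
n=3: →1(L), so W
n=4: →1(L), so W
n=5: →0(L), so W
n=6: →1(L), so W
n=7: →5(W), 4(W), 2(W) — all W, so L
n=8: →0(L), so W
n=9: →7(L), so W
n=10: →7(L), so W
n=11: →9(W), 8(W), 6(W), 3(W) — all W, so L

5: W, 4: W, 11: L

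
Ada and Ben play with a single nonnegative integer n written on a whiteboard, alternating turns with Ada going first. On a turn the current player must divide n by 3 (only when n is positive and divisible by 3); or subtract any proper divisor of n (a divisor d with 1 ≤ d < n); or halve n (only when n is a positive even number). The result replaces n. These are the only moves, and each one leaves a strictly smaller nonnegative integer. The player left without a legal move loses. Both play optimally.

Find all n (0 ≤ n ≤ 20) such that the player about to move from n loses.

Positions with no move are L. A position that does have a move is losing for the player to move precisely when every available move leads to a winning position for the opponent. Fill in the labels:
n=0: no move → L
n=1: no move → L
n=2: can move to 1, which is L ⇒ W
n=3: can move to 1, which is L ⇒ W
n=4: moves to 2(W), 3(W); every one is W ⇒ L
n=5: can move to 4, which is L ⇒ W
n=6: can move to 4, which is L ⇒ W
n=7: the only move is to 6(W), a W ⇒ L
n=8: can move to 4, which is L ⇒ W
n=9: moves to 3(W), 6(W), 8(W); every one is W ⇒ L
n=10: can move to 9, which is L ⇒ W
n=11: the only move is to 10(W), a W ⇒ L
n=12: can move to 4, which is L ⇒ W
n=13: the only move is to 12(W), a W ⇒ L
n=14: can move to 7, which is L ⇒ W
n=15: moves to 5(W), 10(W), 12(W), 14(W); every one is W ⇒ L
n=16: can move to 15, which is L ⇒ W
n=17: the only move is to 16(W), a W ⇒ L
n=18: can move to 9, which is L ⇒ W
n=19: the only move is to 18(W), a W ⇒ L
n=20: can move to 15, which is L ⇒ W
Reading off the rows marked L gives the requested list; there are 10 such values of n.

0, 1, 4, 7, 9, 11, 13, 15, 17, 19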